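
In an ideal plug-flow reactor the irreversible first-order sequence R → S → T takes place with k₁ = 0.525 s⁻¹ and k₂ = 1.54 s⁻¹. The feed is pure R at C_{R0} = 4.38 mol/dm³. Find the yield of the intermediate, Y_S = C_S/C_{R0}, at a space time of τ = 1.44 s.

0.187

For first-order series with pure R initially, C_S(τ) = k₁C_{R0}/(k₂−k₁)·(e^(−k₁τ) − e^(−k₂τ)).
e^(−k₁τ) = e^(−0.525×1.44) = e^(−0.7560) = 0.4695; e^(−k₂τ) = e^(−2.218) = 0.1089.
C_S = 0.525×4.38/(1.54−0.525) × (0.4695−0.1089) = 2.266×0.3607 = 0.8171 mol/dm³.
Y_S = C_S/C_{R0} = 0.8171/4.38 = 0.187.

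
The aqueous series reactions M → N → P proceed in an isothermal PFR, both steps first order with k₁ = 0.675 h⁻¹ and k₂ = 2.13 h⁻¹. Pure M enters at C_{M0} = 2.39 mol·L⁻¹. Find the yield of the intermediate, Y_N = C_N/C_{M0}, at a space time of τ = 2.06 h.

0.110

Solving the coupled first-order balances gives C_N(τ) = [k₁/(k₂−k₁)]·C_{M0}·(e^(−k₁τ) − e^(−k₂τ)).
e^(−k₁τ) = e^(−0.675×2.06) = e^(−1.391) = 0.2490; e^(−k₂τ) = e^(−4.388) = 0.01243.
C_N = 0.675×2.39/(2.13−0.675) × (0.2490−0.01243) = 1.109×0.2365 = 0.2622 mol·L⁻¹.
Y_N = C_N/C_{M0} = 0.2622/2.39 = 0.110.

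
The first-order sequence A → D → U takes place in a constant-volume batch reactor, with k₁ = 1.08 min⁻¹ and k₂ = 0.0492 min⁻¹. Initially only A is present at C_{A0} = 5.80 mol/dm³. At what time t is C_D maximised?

Setting dC_D/dt = 0 gives t_opt = ln(k₂/k₁)/(k₂−k₁).
= ln(0.0492/1.08)/(0.0492−1.08) = ln(0.04556)/-1.031 = -3.089/-1.031 = 3.00 min.

3.00 min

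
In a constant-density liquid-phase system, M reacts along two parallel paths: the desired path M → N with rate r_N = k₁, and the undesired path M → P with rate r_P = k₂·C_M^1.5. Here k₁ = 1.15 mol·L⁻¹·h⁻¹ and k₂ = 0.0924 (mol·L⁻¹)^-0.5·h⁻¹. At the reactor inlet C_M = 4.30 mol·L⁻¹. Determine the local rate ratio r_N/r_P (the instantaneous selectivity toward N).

1.40

S_{N/P} = r_N/r_P = (k₁)/(k₂·C_M^1.5) = (k₁/k₂)·C_M^-1.5.
= (1.15) / (0.0924×4.300^1.5) = 1.150/0.8239 = 1.40.
The undesired path is higher order in M, so low C_M (CSTR or dilute feed) favours N.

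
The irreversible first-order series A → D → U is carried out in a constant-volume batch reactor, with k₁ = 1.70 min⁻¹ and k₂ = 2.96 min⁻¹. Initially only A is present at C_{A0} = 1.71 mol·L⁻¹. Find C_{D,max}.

Evaluating C_D at t_opt = ln(k₂/k₁)/(k₂−k₁) gives C_{D,max}/C_{A0} = (k₁/k₂)^[k₂/(k₂−k₁)].
= (1.70/2.96)^(2.96/(2.96−1.70)) = (0.5743)^(2.349) = 0.2718.
C_{D,max} = 0.2718×1.71 = 0.465 mol·L⁻¹.

0.465 mol·L⁻¹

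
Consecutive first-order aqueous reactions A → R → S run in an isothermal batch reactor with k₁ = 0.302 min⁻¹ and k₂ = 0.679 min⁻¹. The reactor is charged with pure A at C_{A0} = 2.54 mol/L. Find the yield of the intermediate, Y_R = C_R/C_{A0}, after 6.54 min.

0.102

For first-order series with pure A initially, C_R(t) = k₁C_{A0}/(k₂−k₁)·(e^(−k₁t) − e^(−k₂t)).
e^(−k₁t) = e^(−0.302×6.54) = e^(−1.975) = 0.1388; e^(−k₂t) = e^(−4.441) = 0.01179.
C_R = 0.302×2.54/(0.679−0.302) × (0.1388−0.01179) = 2.035×0.1270 = 0.2583 mol/L.
Y_R = C_R/C_{A0} = 0.2583/2.54 = 0.102.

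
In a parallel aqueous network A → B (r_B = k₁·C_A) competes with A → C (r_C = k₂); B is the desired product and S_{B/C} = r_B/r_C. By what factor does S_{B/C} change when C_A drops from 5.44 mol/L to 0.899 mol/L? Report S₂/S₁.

0.165

S_{B/C} = (k₁/k₂)·C_A, so S₂/S₁ = (C_{A,2}/C_{A,1}).
= 0.899/5.44 = 0.165.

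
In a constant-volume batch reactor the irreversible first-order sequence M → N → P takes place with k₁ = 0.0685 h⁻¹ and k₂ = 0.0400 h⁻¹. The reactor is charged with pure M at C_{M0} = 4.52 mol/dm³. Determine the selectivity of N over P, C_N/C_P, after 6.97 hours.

For first-order series with pure M initially, C_N(t) = k₁C_{M0}/(k₂−k₁)·(e^(−k₁t) − e^(−k₂t)).
e^(−k₁t) = e^(−0.0685×6.97) = e^(−0.4774) = 0.6204; e^(−k₂t) = e^(−0.2788) = 0.7567.
C_N = 0.0685×4.52/(0.0400−0.0685) × (0.6204−0.7567) = (-10.86)×(-0.1363) = 1.481 mol/dm³.
C_M = C_{M0}e^(−k₁t) = 2.804 mol/dm³, so C_P = C_{M0}−C_M−C_N = 0.2349 mol/dm³; C_N/C_P = 6.30.

6.30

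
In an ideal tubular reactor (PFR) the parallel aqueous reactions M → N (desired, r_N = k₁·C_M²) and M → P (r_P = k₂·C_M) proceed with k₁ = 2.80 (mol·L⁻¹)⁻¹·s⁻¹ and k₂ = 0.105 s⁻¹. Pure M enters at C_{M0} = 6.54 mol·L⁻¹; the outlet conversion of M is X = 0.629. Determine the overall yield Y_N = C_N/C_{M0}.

0.623

C_M = C_{M0}(1−X) = 2.426 mol·L⁻¹.
Along a PFR/batch, dC_P/dC_M = −r_P/(r_N+r_P) = −k₂/(k₂+k₁·C_M).
Integrating from C_{M0} to C_M: C_P = (0.105/2.80)·ln[(0.105+2.80·6.54)/(0.105+2.80·2.43)] = 0.03750·ln(18.42/6.899) = 0.03682 mol·L⁻¹.
Then C_N = (C_{M0}−C_M) − C_P = 4.114 − 0.03682 = 4.077 mol·L⁻¹.
Y_N = C_N/C_{M0} = 4.077/6.54 = 0.623.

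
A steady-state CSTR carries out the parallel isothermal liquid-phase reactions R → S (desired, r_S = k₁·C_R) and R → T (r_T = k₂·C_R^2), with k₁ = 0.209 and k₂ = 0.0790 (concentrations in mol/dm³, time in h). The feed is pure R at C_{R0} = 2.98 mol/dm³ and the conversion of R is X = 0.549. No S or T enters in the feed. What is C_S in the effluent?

Exit C_R = C_{R0}(1−X) = 2.98×0.451 = 1.344 mol/dm³.
In a CSTR the entire volume is at exit conditions, so r_S = 0.209×1.344 = 0.2809 and r_T = 0.0790×1.344^2 = 0.1427.
Fraction of consumed R going to S: r_S/(r_S+r_T) = 0.6631.
C_S = 0.6631·C_{R0}·X = 0.6631×2.98×0.549 = 1.08 mol/dm³.

1.08 mol/dm³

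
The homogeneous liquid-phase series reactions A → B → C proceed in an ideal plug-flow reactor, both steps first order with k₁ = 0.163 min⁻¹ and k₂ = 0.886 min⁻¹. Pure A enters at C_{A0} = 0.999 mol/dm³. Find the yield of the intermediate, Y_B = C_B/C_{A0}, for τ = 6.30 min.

Solving the coupled first-order balances gives C_B(τ) = [k₁/(k₂−k₁)]·C_{A0}·(e^(−k₁τ) − e^(−k₂τ)).
e^(−k₁τ) = e^(−0.163×6.30) = e^(−1.027) = 0.3581; e^(−k₂τ) = e^(−5.582) = 0.003766.
C_B = 0.163×0.999/(0.886−0.163) × (0.3581−0.003766) = 0.2252×0.3543 = 0.07981 mol/dm³.
Y_B = C_B/C_{A0} = 0.07981/0.999 = 0.0799.

0.0799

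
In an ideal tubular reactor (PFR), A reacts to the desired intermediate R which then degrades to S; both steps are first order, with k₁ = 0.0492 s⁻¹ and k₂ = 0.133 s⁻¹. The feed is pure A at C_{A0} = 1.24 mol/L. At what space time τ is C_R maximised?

The intermediate peaks when r₁ = r₂, i.e. k₁e^(−k₁τ) = k₂e^(−k₂τ), giving τ_opt = ln(k₂/k₁)/(k₂−k₁).
= ln(0.133/0.0492)/(0.133−0.0492) = ln(2.703)/0.08380 = 0.9945/0.08380 = 11.9 s.

11.9 s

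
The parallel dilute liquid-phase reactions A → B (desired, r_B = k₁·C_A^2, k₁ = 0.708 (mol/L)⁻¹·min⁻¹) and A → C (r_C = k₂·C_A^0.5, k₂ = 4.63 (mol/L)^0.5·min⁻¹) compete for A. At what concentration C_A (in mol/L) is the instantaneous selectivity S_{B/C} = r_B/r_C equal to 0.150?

S_{B/C} = (k₁/k₂)·C_A^1.5 ⇒ C_A = (S·k₂/k₁)^(1/1.5).
= (0.150×4.63/0.708)^(0.6667) = (0.9809)^(0.6667) = 0.987 mol/L.

0.987 mol/L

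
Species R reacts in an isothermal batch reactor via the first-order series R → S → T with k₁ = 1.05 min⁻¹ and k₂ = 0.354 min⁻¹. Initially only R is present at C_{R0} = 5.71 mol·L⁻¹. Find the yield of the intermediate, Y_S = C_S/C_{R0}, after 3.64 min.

For first-order series with pure R initially, C_S(t) = k₁C_{R0}/(k₂−k₁)·(e^(−k₁t) − e^(−k₂t)).
e^(−k₁t) = e^(−1.05×3.64) = e^(−3.822) = 0.02188; e^(−k₂t) = e^(−1.289) = 0.2757.
C_S = 1.05×5.71/(0.354−1.05) × (0.02188−0.2757) = (-8.614)×(-0.2538) = 2.186 mol·L⁻¹.
Y_S = C_S/C_{R0} = 2.186/5.71 = 0.383.

0.383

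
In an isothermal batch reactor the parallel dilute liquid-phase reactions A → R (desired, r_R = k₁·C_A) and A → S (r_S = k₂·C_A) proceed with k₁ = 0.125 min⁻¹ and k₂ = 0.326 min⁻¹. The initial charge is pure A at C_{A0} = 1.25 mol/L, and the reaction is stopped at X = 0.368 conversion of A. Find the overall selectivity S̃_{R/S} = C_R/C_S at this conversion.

0.383

C_A = C_{A0}(1−X) = 0.7900 mol/L.
Both paths are first order in A, so the instantaneous fraction to R is constant: dC_R/d(−C_A) = k₁/(k₁+k₂) = 0.2772.
C_R = 0.2772·(C_{A0}−C_A) = 0.2772×0.4600 = 0.127 mol/L.
C_S = (C_{A0}−C_A)−C_R = 0.3325 mol/L; S̃_{R/S} = 0.1275/0.3325 = 0.383.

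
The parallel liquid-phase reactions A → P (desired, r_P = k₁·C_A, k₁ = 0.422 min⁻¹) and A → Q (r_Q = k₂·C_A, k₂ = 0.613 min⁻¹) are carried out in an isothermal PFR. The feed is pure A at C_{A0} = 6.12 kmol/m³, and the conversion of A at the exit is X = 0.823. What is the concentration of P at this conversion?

C_A = C_{A0}(1−X) = 1.083 kmol/m³.
Both paths are first order in A, so the instantaneous fraction to P is constant: dC_P/d(−C_A) = k₁/(k₁+k₂) = 0.4077.
C_P = 0.4077·(C_{A0}−C_A) = 0.4077×5.037 = 2.05 kmol/m³.

2.05 kmol/m³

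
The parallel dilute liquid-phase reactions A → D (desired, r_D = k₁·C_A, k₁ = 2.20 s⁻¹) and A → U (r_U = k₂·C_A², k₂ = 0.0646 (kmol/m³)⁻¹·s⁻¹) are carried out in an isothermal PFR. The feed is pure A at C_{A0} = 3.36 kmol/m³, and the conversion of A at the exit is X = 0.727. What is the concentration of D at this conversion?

2.30 kmol/m³

C_A = C_{A0}(1−X) = 0.9173 kmol/m³.
Along a PFR/batch, dC_D/dC_A = −r_D/(r_D+r_U) = −k₁/(k₁+k₂·C_A).
Integrating from C_{A0} to C_A: C_D = (2.20/0.0646)·ln[(2.20+0.0646·3.36)/(2.20+0.0646·0.917)] = 34.06·ln(2.417/2.259) = 2.299 kmol/m³.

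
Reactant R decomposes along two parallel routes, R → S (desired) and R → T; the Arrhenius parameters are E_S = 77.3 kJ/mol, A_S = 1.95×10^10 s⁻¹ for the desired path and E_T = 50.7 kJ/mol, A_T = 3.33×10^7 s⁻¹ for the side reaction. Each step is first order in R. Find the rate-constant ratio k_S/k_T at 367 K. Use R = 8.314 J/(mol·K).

Since both paths have the same order in R, the concentration cancels and S_{S/T} = k_S/k_T = (A_S/A_T)·exp[(E_T−E_S)/(RT)].
(E_T−E_S)/(RT) = (50.7−77.3)×10³/(8.314×367) = -26600/3051 = -8.718.
k_S/k_T = (1.95×10^10/3.33×10^7)·exp(-8.718) = 585.6 × 1.637×10^-4 = 0.0958.
Since E_S > E_T, raising the temperature improves selectivity toward S.

0.0958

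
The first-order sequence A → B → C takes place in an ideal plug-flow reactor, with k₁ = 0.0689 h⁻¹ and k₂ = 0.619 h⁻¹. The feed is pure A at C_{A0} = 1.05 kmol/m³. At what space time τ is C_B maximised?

The intermediate peaks when r₁ = r₂, i.e. k₁e^(−k₁τ) = k₂e^(−k₂τ), giving τ_opt = ln(k₂/k₁)/(k₂−k₁).
= ln(0.619/0.0689)/(0.619−0.0689) = ln(8.984)/0.5501 = 2.195/0.5501 = 3.99 h.

3.99 h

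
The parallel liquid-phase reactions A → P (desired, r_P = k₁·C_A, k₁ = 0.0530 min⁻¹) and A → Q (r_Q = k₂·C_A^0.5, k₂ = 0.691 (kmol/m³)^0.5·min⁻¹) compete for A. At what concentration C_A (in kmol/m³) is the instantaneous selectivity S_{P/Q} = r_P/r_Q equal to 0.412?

S_{P/Q} = (k₁/k₂)·C_A^0.5 ⇒ C_A = (S·k₂/k₁)^(2).
= (0.412×0.691/0.0530)^(2) = (5.372)^(2) = 28.9 kmol/m³.

28.9 kmol/m³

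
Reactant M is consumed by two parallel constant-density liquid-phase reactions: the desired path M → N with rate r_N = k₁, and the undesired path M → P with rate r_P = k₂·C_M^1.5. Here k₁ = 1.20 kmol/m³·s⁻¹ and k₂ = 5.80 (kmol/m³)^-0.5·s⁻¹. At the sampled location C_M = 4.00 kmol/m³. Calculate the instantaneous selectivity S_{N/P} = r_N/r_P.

S_{N/P} = r_N/r_P = (k₁)/(k₂·C_M^1.5) = (k₁/k₂)·C_M^-1.5.
= (1.20) / (5.80×4.000^1.5) = 1.200/46.40 = 0.0259.

0.0259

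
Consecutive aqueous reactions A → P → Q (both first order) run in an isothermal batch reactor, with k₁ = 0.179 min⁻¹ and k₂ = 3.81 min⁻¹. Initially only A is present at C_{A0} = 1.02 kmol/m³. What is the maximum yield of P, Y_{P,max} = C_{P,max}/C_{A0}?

0.0404

For a first-order series the maximum intermediate yield is C_{P,max}/C_{A0} = (k₁/k₂)^[k₂/(k₂−k₁)].
= (0.179/3.81)^(3.81/(3.81−0.179)) = (0.04698)^(1.049) = 0.04041.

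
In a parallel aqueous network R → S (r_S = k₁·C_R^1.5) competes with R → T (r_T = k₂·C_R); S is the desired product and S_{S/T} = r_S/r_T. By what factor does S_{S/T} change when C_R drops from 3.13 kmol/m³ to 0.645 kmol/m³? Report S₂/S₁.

S_{S/T} = (k₁/k₂)·C_R^0.5, so S₂/S₁ = (C_{R,2}/C_{R,1})^0.5.
= (0.645/3.13)^0.5 = (0.2061)^0.5 = 0.454.
Selectivity toward S falls as C_R falls — high-concentration operation is favoured.

0.454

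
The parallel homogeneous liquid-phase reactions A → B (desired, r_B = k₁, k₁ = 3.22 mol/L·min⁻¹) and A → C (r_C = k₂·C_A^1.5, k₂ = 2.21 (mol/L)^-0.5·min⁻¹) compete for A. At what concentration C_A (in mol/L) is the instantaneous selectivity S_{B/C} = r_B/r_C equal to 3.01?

S_{B/C} = (k₁/k₂)·C_A^-1.5 ⇒ C_A = (S·k₂/k₁)^(1/(-1.5)).
= (3.01×2.21/3.22)^(-0.6667) = (2.066)^(-0.6667) = 0.616 mol/L.

0.616 mol/L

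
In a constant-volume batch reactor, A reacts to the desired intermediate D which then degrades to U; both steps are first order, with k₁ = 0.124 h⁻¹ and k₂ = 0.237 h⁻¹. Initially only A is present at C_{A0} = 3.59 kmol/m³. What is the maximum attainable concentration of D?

At the optimum, C_{D,max}/C_{A0} = (k₁/k₂)^[k₂/(k₂−k₁)].
= (0.124/0.237)^(0.237/(0.237−0.124)) = (0.5232)^(2.097) = 0.2570.
C_{D,max} = 0.2570×3.59 = 0.923 kmol/m³.

0.923 kmol/m³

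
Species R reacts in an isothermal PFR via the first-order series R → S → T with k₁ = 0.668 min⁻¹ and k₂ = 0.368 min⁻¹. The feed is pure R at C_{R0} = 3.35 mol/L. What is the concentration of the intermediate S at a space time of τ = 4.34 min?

Solving the coupled first-order balances gives C_S(τ) = [k₁/(k₂−k₁)]·C_{R0}·(e^(−k₁τ) − e^(−k₂τ)).
e^(−k₁τ) = e^(−0.668×4.34) = e^(−2.899) = 0.05507; e^(−k₂τ) = e^(−1.597) = 0.2025.
C_S = 0.668×3.35/(0.368−0.668) × (0.05507−0.2025) = (-7.459)×(-0.1474) = 1.100 mol/L.

1.10 mol/L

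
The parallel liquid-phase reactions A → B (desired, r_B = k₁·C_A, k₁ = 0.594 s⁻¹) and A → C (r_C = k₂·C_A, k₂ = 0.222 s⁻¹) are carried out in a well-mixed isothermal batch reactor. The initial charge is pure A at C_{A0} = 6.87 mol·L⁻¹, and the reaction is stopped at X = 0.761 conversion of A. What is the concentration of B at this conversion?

C_A = C_{A0}(1−X) = 1.642 mol·L⁻¹.
Both paths are first order in A, so the instantaneous fraction to B is constant: dC_B/d(−C_A) = k₁/(k₁+k₂) = 0.7279.
C_B = 0.7279·(C_{A0}−C_A) = 0.7279×5.228 = 3.81 mol·L⁻¹.

3.81 mol·L⁻¹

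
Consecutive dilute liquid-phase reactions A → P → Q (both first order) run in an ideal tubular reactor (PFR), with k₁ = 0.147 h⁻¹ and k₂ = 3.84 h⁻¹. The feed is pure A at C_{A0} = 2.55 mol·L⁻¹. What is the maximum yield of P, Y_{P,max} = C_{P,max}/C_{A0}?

0.0336

Evaluating C_P at τ_opt = ln(k₂/k₁)/(k₂−k₁) gives C_{P,max}/C_{A0} = (k₁/k₂)^[k₂/(k₂−k₁)].
= (0.147/3.84)^(3.84/(3.84−0.147)) = (0.03828)^(1.040) = 0.03362.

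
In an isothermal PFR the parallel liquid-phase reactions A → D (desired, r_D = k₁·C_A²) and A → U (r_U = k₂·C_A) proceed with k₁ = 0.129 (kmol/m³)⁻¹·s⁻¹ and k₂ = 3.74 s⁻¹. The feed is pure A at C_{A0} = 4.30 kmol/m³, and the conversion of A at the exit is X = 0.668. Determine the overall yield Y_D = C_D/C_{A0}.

C_A = C_{A0}(1−X) = 1.428 kmol/m³.
Along a PFR/batch, dC_U/dC_A = −r_U/(r_D+r_U) = −k₂/(k₂+k₁·C_A).
Integrating from C_{A0} to C_A: C_U = (3.74/0.129)·ln[(3.74+0.129·4.30)/(3.74+0.129·1.43)] = 28.99·ln(4.295/3.924) = 2.616 kmol/m³.
Then C_D = (C_{A0}−C_A) − C_U = 2.872 − 2.616 = 0.2565 kmol/m³.
Y_D = C_D/C_{A0} = 0.2565/4.30 = 0.0596.

0.0596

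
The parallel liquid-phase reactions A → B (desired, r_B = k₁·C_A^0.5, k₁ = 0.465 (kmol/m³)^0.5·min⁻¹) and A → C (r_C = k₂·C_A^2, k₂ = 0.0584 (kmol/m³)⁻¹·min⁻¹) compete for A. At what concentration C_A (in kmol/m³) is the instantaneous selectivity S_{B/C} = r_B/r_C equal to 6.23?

1.18 kmol/m³

S_{B/C} = (k₁/k₂)·C_A^-1.5 ⇒ C_A = (S·k₂/k₁)^(1/(-1.5)).
= (6.23×0.0584/0.465)^(-0.6667) = (0.7824)^(-0.6667) = 1.18 kmol/m³.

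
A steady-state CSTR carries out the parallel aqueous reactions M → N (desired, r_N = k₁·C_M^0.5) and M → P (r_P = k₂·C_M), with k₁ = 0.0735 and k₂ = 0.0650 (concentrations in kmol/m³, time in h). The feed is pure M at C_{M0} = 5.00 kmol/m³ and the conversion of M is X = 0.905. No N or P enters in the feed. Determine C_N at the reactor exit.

2.81 kmol/m³

Exit C_M = C_{M0}(1−X) = 5.00×0.0950 = 0.4750 kmol/m³.
Rates in a CSTR are evaluated at the outlet concentration: r_N = 0.0735×0.4750^0.5 = 0.05066, r_P = 0.0650×0.4750 = 0.03087.
Fraction of consumed M going to N: r_N/(r_N+r_P) = 0.6213.
C_N = 0.6213·C_{M0}·X = 0.6213×5.00×0.905 = 2.81 kmol/m³.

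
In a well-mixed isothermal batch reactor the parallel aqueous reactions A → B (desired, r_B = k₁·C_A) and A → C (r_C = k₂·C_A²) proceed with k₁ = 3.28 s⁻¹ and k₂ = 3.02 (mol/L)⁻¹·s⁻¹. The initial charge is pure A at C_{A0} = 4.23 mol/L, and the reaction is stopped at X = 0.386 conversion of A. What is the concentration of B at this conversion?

C_A = C_{A0}(1−X) = 2.597 mol/L.
Along a PFR/batch, dC_B/dC_A = −r_B/(r_B+r_C) = −k₁/(k₁+k₂·C_A).
Integrating from C_{A0} to C_A: C_B = (3.28/3.02)·ln[(3.28+3.02·4.23)/(3.28+3.02·2.60)] = 1.086·ln(16.05/11.12) = 0.3985 mol/L.

0.399 mol/L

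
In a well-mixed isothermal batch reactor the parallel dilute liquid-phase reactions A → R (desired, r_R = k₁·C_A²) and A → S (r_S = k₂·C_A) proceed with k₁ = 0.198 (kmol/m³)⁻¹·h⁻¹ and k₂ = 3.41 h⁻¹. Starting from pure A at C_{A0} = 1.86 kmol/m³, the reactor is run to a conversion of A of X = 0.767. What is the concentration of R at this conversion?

0.0884 kmol/m³

C_A = C_{A0}(1−X) = 0.4334 kmol/m³.
Along a PFR/batch, dC_S/dC_A = −r_S/(r_R+r_S) = −k₂/(k₂+k₁·C_A).
Integrating from C_{A0} to C_A: C_S = (3.41/0.198)·ln[(3.41+0.198·1.86)/(3.41+0.198·0.433)] = 17.22·ln(3.778/3.496) = 1.338 kmol/m³.
Then C_R = (C_{A0}−C_A) − C_S = 1.427 − 1.338 = 0.08838 kmol/m³.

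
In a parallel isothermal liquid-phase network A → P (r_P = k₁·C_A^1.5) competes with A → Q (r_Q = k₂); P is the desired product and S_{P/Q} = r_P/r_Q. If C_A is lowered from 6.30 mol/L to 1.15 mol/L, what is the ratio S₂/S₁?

S_{P/Q} = (k₁/k₂)·C_A^1.5, so S₂/S₁ = (C_{A,2}/C_{A,1})^1.5.
= (1.15/6.30)^1.5 = (0.1825)^1.5 = 0.0780.
Selectivity toward P falls as C_A falls — high-concentration operation is favoured.

0.0780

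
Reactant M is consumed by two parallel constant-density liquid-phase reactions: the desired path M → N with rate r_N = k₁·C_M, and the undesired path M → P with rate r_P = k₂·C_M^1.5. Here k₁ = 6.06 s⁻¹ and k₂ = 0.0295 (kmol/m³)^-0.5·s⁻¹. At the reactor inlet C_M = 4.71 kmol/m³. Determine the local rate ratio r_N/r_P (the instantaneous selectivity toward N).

S_{N/P} = r_N/r_P = (k₁·C_M)/(k₂·C_M^1.5) = (k₁/k₂)·C_M^-0.5.
= (6.06×4.710) / (0.0295×4.710^1.5) = 28.54/0.3015 = 94.7.
The undesired path is higher order in M, so low C_M (CSTR or dilute feed) favours N.

94.7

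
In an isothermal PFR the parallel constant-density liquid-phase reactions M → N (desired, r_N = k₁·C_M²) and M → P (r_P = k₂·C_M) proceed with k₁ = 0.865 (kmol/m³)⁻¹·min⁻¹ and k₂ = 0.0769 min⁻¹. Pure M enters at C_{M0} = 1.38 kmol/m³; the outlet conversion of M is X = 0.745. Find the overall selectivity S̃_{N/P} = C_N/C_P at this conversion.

C_M = C_{M0}(1−X) = 0.3519 kmol/m³.
Along a PFR/batch, dC_P/dC_M = −r_P/(r_N+r_P) = −k₂/(k₂+k₁·C_M).
Integrating from C_{M0} to C_M: C_P = (0.0769/0.865)·ln[(0.0769+0.865·1.38)/(0.0769+0.865·0.352)] = 0.08890·ln(1.271/0.3813) = 0.1070 kmol/m³.
Then C_N = (C_{M0}−C_M) − C_P = 1.028 − 0.1070 = 0.9211 kmol/m³.
S̃_{N/P} = C_N/C_P = 0.9211/0.1070 = 8.61.

8.61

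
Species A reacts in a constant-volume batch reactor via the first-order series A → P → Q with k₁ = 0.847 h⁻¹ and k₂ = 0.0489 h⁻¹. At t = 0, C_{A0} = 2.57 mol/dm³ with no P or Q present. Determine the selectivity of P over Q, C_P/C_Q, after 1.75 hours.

Solving the coupled first-order balances gives C_P(t) = [k₁/(k₂−k₁)]·C_{A0}·(e^(−k₁t) − e^(−k₂t)).
e^(−k₁t) = e^(−0.847×1.75) = e^(−1.482) = 0.2271; e^(−k₂t) = e^(−0.08557) = 0.9180.
C_P = 0.847×2.57/(0.0489−0.847) × (0.2271−0.9180) = (-2.727)×(-0.6909) = 1.884 mol/dm³.
C_A = C_{A0}e^(−k₁t) = 0.5837 mol/dm³, so C_Q = C_{A0}−C_A−C_P = 0.1020 mol/dm³; C_P/C_Q = 18.5.

18.5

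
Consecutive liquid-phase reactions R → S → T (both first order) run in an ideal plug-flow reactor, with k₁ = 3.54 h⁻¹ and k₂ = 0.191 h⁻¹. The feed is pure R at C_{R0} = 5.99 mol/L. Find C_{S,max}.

5.07 mol/L

Evaluating C_S at τ_opt = ln(k₂/k₁)/(k₂−k₁) gives C_{S,max}/C_{R0} = (k₁/k₂)^[k₂/(k₂−k₁)].
= (3.54/0.191)^(0.191/(0.191−3.54)) = (18.53)^(-0.05703) = 0.8466.
C_{S,max} = 0.8466×5.99 = 5.07 mol/L.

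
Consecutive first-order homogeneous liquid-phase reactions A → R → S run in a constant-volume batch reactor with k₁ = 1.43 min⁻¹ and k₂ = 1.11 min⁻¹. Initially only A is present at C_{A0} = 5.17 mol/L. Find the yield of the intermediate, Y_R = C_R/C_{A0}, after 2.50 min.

Solving the coupled first-order balances gives C_R(t) = [k₁/(k₂−k₁)]·C_{A0}·(e^(−k₁t) − e^(−k₂t)).
e^(−k₁t) = e^(−1.43×2.50) = e^(−3.575) = 0.02802; e^(−k₂t) = e^(−2.775) = 0.06235.
C_R = 1.43×5.17/(1.11−1.43) × (0.02802−0.06235) = (-23.10)×(-0.03433) = 0.7932 mol/L.
Y_R = C_R/C_{A0} = 0.7932/5.17 = 0.153.

0.153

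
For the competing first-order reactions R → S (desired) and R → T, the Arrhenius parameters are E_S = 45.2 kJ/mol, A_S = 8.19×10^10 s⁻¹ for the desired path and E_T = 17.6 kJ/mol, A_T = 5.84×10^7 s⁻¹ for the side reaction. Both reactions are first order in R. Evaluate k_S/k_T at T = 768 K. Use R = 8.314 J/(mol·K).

With equal orders, S_{S/T} = k_S/k_T = (A_S/A_T)·exp[(E_T−E_S)/(RT)].
(E_T−E_S)/(RT) = (17.6−45.2)×10³/(8.314×768) = -27600/6385 = -4.323.
k_S/k_T = (8.19×10^10/5.84×10^7)·exp(-4.323) = 1402 × 0.01327 = 18.6.
Since E_S > E_T, raising the temperature improves selectivity toward S.

18.6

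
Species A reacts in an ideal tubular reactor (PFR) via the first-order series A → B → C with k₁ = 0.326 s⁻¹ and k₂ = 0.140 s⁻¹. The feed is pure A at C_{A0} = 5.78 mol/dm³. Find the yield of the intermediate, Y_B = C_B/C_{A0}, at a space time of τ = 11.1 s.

0.324

For first-order series with pure A initially, C_B(τ) = k₁C_{A0}/(k₂−k₁)·(e^(−k₁τ) − e^(−k₂τ)).
e^(−k₁τ) = e^(−0.326×11.1) = e^(−3.619) = 0.02682; e^(−k₂τ) = e^(−1.554) = 0.2114.
C_B = 0.326×5.78/(0.140−0.326) × (0.02682−0.2114) = (-10.13)×(-0.1846) = 1.870 mol/dm³.
Y_B = C_B/C_{A0} = 1.870/5.78 = 0.324.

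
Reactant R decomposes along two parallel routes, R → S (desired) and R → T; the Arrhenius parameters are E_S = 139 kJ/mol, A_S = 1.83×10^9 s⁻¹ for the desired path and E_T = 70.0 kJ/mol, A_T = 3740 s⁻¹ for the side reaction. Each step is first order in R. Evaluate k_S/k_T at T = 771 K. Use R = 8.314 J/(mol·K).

10.3

k_S/k_T = (A_S/A_T)·exp[−(E_S−E_T)/(RT)] = (A_S/A_T)·exp[(E_T−E_S)/(RT)].
(E_T−E_S)/(RT) = (70.0−139)×10³/(8.314×771) = -69000/6410 = -10.76.
k_S/k_T = (1.83×10^9/3740)·exp(-10.76) = 4.893×10^5 × 2.114×10^-5 = 10.3.
Since E_S > E_T, raising the temperature improves selectivity toward S.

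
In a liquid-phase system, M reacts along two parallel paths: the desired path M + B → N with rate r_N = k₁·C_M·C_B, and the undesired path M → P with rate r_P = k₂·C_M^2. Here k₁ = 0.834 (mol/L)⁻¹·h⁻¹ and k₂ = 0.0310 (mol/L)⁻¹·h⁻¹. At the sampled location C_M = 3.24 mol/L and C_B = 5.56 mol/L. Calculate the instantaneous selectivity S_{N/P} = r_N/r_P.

S_{N/P} = r_N/r_P = (k₁·C_M·C_B)/(k₂·C_M^2) = (k₁/k₂)·C_M⁻¹·C_B.
= (0.834×3.240×5.560) / (0.0310×3.240^2) = 15.02/0.3254 = 46.2.
The undesired path is higher order in M, so low C_M (CSTR or dilute feed) favours N.

46.2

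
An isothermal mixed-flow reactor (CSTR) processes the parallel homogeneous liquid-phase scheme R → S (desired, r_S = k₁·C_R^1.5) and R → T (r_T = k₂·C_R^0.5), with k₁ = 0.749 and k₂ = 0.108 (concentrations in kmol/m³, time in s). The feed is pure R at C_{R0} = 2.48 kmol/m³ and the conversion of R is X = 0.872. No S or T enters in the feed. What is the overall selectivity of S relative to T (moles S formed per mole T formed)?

2.20

Exit C_R = C_{R0}(1−X) = 2.48×0.128 = 0.3174 kmol/m³.
A CSTR operates uniformly at the exit composition, giving r_S = 0.1340 and r_T = 0.06085 (each k·C_R^n at C_R = 0.3174).
Overall selectivity = C_S/C_T = r_Sτ/(r_Tτ) = r_S/r_T = 2.20.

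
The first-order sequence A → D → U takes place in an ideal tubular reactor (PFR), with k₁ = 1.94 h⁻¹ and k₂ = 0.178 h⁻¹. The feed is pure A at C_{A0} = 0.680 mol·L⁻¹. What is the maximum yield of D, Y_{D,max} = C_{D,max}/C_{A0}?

At the optimum, C_{D,max}/C_{A0} = (k₁/k₂)^[k₂/(k₂−k₁)].
= (1.94/0.178)^(0.178/(0.178−1.94)) = (10.90)^(-0.1010) = 0.7856.

0.786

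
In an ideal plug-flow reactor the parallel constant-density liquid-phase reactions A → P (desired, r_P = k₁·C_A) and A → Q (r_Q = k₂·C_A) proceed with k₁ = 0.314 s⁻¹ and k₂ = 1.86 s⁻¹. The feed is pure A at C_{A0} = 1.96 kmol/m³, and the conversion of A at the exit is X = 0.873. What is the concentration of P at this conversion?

0.247 kmol/m³

C_A = C_{A0}(1−X) = 0.2489 kmol/m³.
Both paths are first order in A, so the instantaneous fraction to P is constant: dC_P/d(−C_A) = k₁/(k₁+k₂) = 0.1444.
C_P = 0.1444·(C_{A0}−C_A) = 0.1444×1.711 = 0.247 kmol/m³.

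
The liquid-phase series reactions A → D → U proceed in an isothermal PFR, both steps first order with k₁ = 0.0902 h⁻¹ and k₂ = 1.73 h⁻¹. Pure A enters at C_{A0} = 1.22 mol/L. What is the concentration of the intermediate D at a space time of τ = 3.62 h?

For first-order series with pure A initially, C_D(τ) = k₁C_{A0}/(k₂−k₁)·(e^(−k₁τ) − e^(−k₂τ)).
e^(−k₁τ) = e^(−0.0902×3.62) = e^(−0.3265) = 0.7214; e^(−k₂τ) = e^(−6.263) = 0.001906.
C_D = 0.0902×1.22/(1.73−0.0902) × (0.7214−0.001906) = 0.06711×0.7195 = 0.04829 mol/L.

0.0483 mol/L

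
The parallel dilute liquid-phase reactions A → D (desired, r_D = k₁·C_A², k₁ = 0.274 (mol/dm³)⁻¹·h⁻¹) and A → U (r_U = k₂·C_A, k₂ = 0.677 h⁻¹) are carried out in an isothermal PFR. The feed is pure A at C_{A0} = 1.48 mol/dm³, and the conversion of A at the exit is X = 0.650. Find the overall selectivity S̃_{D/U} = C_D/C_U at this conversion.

0.395

C_A = C_{A0}(1−X) = 0.5180 mol/dm³.
Along a PFR/batch, dC_U/dC_A = −r_U/(r_D+r_U) = −k₂/(k₂+k₁·C_A).
Integrating from C_{A0} to C_A: C_U = (0.677/0.274)·ln[(0.677+0.274·1.48)/(0.677+0.274·0.518)] = 2.471·ln(1.083/0.8189) = 0.6895 mol/dm³.
Then C_D = (C_{A0}−C_A) − C_U = 0.9620 − 0.6895 = 0.2725 mol/dm³.
S̃_{D/U} = C_D/C_U = 0.2725/0.6895 = 0.395.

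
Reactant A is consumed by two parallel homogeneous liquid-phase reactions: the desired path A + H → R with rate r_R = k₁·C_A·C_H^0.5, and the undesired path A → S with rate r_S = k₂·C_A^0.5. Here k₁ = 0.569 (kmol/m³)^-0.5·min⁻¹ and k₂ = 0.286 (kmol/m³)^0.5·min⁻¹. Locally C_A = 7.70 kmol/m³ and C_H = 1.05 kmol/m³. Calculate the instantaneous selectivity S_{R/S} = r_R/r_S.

S_{R/S} = r_R/r_S = (k₁·C_A·C_H^0.5)/(k₂·C_A^0.5) = (k₁/k₂)·C_A^0.5·C_H^0.5.
= (0.569×7.700×1.050^0.5) / (0.286×7.700^0.5) = 4.489/0.7936 = 5.66.
Since the desired path is higher order in A, keeping C_A high (PFR or concentrated feed) favours R.

5.66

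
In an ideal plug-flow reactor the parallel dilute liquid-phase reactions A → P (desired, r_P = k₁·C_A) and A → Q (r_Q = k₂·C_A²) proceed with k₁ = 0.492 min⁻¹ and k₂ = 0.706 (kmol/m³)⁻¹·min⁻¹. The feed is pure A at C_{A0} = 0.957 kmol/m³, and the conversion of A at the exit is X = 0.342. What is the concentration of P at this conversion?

0.154 kmol/m³

C_A = C_{A0}(1−X) = 0.6297 kmol/m³.
Along a PFR/batch, dC_P/dC_A = −r_P/(r_P+r_Q) = −k₁/(k₁+k₂·C_A).
Integrating from C_{A0} to C_A: C_P = (0.492/0.706)·ln[(0.492+0.706·0.957)/(0.492+0.706·0.630)] = 0.6969·ln(1.168/0.9366) = 0.1537 kmol/m³.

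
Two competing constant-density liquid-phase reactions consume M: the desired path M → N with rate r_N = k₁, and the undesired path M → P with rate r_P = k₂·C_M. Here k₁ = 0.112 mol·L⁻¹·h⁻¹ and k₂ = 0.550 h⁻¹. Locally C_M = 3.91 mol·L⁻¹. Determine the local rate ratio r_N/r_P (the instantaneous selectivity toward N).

0.0521

S_{N/P} = r_N/r_P = (k₁)/(k₂·C_M) = (k₁/k₂)·C_M⁻¹.
= (0.112) / (0.550×3.910) = 0.1120/2.151 = 0.0521.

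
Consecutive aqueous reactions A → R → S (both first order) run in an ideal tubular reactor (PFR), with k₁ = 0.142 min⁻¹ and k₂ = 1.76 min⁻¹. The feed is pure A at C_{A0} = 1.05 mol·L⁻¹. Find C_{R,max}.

0.0679 mol·L⁻¹

Evaluating C_R at τ_opt = ln(k₂/k₁)/(k₂−k₁) gives C_{R,max}/C_{A0} = (k₁/k₂)^[k₂/(k₂−k₁)].
= (0.142/1.76)^(1.76/(1.76−0.142)) = (0.08068)^(1.088) = 0.06469.
C_{R,max} = 0.06469×1.05 = 0.0679 mol·L⁻¹.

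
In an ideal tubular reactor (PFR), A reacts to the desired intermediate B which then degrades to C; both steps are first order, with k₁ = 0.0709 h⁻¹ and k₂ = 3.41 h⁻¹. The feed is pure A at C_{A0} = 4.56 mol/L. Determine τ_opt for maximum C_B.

1.16 h

For first-order series the maximum of C_B occurs at τ_opt = ln(k₂/k₁)/(k₂−k₁).
= ln(3.41/0.0709)/(3.41−0.0709) = ln(48.10)/3.339 = 3.873/3.339 = 1.16 h.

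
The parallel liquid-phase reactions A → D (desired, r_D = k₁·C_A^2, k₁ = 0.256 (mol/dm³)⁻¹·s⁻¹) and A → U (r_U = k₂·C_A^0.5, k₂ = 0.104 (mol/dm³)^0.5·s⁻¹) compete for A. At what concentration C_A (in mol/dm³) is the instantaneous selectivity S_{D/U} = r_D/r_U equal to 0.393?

0.294 mol/dm³

S_{D/U} = (k₁/k₂)·C_A^1.5 ⇒ C_A = (S·k₂/k₁)^(1/1.5).
= (0.393×0.104/0.256)^(0.6667) = (0.1597)^(0.6667) = 0.294 mol/dm³.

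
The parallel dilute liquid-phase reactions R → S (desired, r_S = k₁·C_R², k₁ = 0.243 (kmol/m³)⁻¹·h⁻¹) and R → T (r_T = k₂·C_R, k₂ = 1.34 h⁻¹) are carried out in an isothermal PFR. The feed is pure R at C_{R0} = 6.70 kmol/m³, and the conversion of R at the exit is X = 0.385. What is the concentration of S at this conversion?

1.27 kmol/m³

C_R = C_{R0}(1−X) = 4.120 kmol/m³.
Along a PFR/batch, dC_T/dC_R = −r_T/(r_S+r_T) = −k₂/(k₂+k₁·C_R).
Integrating from C_{R0} to C_R: C_T = (1.34/0.243)·ln[(1.34+0.243·6.70)/(1.34+0.243·4.12)] = 5.514·ln(2.968/2.341) = 1.308 kmol/m³.
Then C_S = (C_{R0}−C_R) − C_T = 2.580 − 1.308 = 1.271 kmol/m³.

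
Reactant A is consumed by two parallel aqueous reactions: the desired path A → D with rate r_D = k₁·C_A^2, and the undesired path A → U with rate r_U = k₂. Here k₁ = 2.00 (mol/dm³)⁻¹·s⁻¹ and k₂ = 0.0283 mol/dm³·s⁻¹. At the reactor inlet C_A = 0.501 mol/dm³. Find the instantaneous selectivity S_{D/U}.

17.7

S_{D/U} = r_D/r_U = (k₁·C_A^2)/(k₂) = (k₁/k₂)·C_A^2.
= (2.00×0.5010^2) / (0.0283) = 0.5020/0.02830 = 17.7.
Since the desired path is higher order in A, keeping C_A high (PFR or concentrated feed) favours D.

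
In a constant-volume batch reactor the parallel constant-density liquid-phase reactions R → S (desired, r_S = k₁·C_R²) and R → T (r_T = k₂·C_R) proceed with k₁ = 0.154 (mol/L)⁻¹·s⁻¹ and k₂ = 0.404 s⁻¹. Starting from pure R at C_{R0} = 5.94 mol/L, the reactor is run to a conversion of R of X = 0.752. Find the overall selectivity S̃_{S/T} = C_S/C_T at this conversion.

1.31

C_R = C_{R0}(1−X) = 1.473 mol/L.
Along a PFR/batch, dC_T/dC_R = −r_T/(r_S+r_T) = −k₂/(k₂+k₁·C_R).
Integrating from C_{R0} to C_R: C_T = (0.404/0.154)·ln[(0.404+0.154·5.94)/(0.404+0.154·1.47)] = 2.623·ln(1.319/0.6309) = 1.934 mol/L.
Then C_S = (C_{R0}−C_R) − C_T = 4.467 − 1.934 = 2.533 mol/L.
S̃_{S/T} = C_S/C_T = 2.533/1.934 = 1.31.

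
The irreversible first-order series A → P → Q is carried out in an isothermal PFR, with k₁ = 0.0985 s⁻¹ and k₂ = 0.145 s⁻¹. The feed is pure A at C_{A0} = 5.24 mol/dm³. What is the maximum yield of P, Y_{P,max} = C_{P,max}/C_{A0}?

0.299

Evaluating C_P at τ_opt = ln(k₂/k₁)/(k₂−k₁) gives C_{P,max}/C_{A0} = (k₁/k₂)^[k₂/(k₂−k₁)].
= (0.0985/0.145)^(0.145/(0.145−0.0985)) = (0.6793)^(3.118) = 0.2995.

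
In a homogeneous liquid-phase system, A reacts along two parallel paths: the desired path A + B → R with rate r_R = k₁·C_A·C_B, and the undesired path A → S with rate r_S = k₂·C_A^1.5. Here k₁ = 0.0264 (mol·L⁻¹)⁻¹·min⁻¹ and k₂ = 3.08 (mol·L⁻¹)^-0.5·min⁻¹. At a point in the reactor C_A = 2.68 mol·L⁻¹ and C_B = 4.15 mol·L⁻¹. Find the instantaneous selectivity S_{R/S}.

S_{R/S} = r_R/r_S = (k₁·C_A·C_B)/(k₂·C_A^1.5) = (k₁/k₂)·C_A^-0.5·C_B.
= (0.0264×2.680×4.150) / (3.08×2.680^1.5) = 0.2936/13.51 = 0.0217.

0.0217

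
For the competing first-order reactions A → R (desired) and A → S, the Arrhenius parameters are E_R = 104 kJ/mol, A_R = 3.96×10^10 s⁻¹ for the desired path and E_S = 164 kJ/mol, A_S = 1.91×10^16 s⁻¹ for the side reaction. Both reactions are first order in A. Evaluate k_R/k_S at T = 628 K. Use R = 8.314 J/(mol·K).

0.203

With equal orders, S_{R/S} = k_R/k_S = (A_R/A_S)·exp[(E_S−E_R)/(RT)].
(E_S−E_R)/(RT) = (164−104)×10³/(8.314×628) = 60000/5221 = 11.49.
k_R/k_S = (3.96×10^10/1.91×10^16)·exp(11.49) = 2.073×10^-6 × 97893 = 0.203.
Since E_R < E_S, lowering the temperature improves selectivity toward R.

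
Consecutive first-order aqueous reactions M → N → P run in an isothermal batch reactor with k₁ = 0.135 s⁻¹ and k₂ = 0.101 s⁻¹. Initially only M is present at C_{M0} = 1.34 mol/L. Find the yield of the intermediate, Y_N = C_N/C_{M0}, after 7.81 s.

0.421

For first-order series with pure M initially, C_N(t) = k₁C_{M0}/(k₂−k₁)·(e^(−k₁t) − e^(−k₂t)).
e^(−k₁t) = e^(−0.135×7.81) = e^(−1.054) = 0.3484; e^(−k₂t) = e^(−0.7888) = 0.4544.
C_N = 0.135×1.34/(0.101−0.135) × (0.3484−0.4544) = (-5.321)×(-0.1060) = 0.5638 mol/L.
Y_N = C_N/C_{M0} = 0.5638/1.34 = 0.421.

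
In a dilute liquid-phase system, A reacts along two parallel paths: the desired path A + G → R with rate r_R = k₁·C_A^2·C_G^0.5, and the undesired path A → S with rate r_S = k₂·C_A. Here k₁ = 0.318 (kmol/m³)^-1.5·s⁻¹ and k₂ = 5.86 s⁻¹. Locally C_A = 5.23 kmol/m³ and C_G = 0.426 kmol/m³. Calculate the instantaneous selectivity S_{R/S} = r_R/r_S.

0.185

S_{R/S} = r_R/r_S = (k₁·C_A^2·C_G^0.5)/(k₂·C_A) = (k₁/k₂)·C_A·C_G^0.5.
= (0.318×5.230^2×0.4260^0.5) / (5.86×5.230) = 5.677/30.65 = 0.185.
Since the desired path is higher order in A, keeping C_A high (PFR or concentrated feed) favours R.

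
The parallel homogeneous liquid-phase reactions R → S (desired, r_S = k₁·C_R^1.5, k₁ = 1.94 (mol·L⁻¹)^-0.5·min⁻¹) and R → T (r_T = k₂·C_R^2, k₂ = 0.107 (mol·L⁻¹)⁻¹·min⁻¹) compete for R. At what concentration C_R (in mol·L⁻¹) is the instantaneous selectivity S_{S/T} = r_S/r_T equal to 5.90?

S_{S/T} = (k₁/k₂)·C_R^-0.5 ⇒ C_R = (S·k₂/k₁)^(-2).
= (5.90×0.107/1.94)^(-2) = (0.3254)^(-2) = 9.44 mol·L⁻¹.

9.44 mol·L⁻¹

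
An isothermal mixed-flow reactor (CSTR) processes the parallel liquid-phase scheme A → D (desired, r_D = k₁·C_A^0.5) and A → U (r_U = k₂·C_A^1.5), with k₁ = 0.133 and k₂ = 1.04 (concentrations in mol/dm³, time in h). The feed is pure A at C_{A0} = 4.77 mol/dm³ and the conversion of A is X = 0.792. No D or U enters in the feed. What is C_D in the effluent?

Exit C_A = C_{A0}(1−X) = 4.77×0.208 = 0.9922 mol/dm³.
A CSTR operates uniformly at the exit composition, giving r_D = 0.1325 and r_U = 1.028 (each k·C_A^n at C_A = 0.9922).
Fraction of consumed A going to D: r_D/(r_D+r_U) = 0.1142.
C_D = 0.1142·C_{A0}·X = 0.1142×4.77×0.792 = 0.431 mol/dm³.

0.431 mol/dm³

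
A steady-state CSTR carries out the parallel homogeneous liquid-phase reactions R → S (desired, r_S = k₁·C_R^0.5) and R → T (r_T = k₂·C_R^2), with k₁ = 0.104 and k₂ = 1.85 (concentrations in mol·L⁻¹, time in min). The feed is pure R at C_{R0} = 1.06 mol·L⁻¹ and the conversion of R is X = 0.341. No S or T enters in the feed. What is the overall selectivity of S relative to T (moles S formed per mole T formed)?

Exit C_R = C_{R0}(1−X) = 1.06×0.659 = 0.6985 mol·L⁻¹.
In a CSTR the entire volume is at exit conditions, so r_S = 0.104×0.6985^0.5 = 0.08692 and r_T = 1.85×0.6985^2 = 0.9027.
Overall selectivity = C_S/C_T = r_Sτ/(r_Tτ) = r_S/r_T = 0.0963.

0.0963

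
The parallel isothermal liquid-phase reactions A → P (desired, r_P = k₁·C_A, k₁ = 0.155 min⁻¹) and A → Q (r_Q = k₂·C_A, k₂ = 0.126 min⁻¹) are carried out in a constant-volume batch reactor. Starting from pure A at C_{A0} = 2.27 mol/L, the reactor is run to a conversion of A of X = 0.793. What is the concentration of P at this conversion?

0.993 mol/L

C_A = C_{A0}(1−X) = 0.4699 mol/L.
Both paths are first order in A, so the instantaneous fraction to P is constant: dC_P/d(−C_A) = k₁/(k₁+k₂) = 0.5516.
C_P = 0.5516·(C_{A0}−C_A) = 0.5516×1.800 = 0.993 mol/L.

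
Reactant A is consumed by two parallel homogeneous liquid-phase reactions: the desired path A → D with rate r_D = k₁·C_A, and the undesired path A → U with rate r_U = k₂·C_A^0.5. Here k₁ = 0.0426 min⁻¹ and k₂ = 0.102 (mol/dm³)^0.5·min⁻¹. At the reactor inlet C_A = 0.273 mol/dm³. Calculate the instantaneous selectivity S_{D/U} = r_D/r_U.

0.218

S_{D/U} = r_D/r_U = (k₁·C_A)/(k₂·C_A^0.5) = (k₁/k₂)·C_A^0.5.
= (0.0426×0.2730) / (0.102×0.2730^0.5) = 0.01163/0.05329 = 0.218.
Since the desired path is higher order in A, keeping C_A high (PFR or concentrated feed) favours D.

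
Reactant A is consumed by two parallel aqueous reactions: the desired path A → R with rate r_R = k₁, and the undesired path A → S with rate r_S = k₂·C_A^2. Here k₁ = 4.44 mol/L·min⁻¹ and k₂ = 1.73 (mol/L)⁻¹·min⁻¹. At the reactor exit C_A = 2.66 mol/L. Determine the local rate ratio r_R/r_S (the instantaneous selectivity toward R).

S_{R/S} = r_R/r_S = (k₁)/(k₂·C_A^2) = (k₁/k₂)·C_A^-2.
= (4.44) / (1.73×2.660^2) = 4.440/12.24 = 0.363.
The undesired path is higher order in A, so low C_A (CSTR or dilute feed) favours R.

0.363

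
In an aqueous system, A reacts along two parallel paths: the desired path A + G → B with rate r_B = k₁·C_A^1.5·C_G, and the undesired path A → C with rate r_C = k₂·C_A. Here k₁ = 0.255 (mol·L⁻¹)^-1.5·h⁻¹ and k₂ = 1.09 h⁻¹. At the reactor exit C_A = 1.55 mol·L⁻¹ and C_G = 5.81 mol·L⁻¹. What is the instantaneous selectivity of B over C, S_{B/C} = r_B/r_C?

S_{B/C} = r_B/r_C = (k₁·C_A^1.5·C_G)/(k₂·C_A) = (k₁/k₂)·C_A^0.5·C_G.
= (0.255×1.550^1.5×5.810) / (1.09×1.550) = 2.859/1.690 = 1.69.

1.69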